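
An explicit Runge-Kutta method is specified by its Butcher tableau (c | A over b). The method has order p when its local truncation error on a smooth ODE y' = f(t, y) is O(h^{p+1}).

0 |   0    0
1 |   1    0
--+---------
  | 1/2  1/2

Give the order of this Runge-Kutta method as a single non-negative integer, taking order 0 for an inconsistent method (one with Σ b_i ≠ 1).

2

b = (1/2, 1/2)
c = (0, 1)
Σ b_i: 1/2·1 + 1/2·1 = 1 ✓
b·c: 1/2·1 = 1/2 ✓; 2 stages ⇒ order 2.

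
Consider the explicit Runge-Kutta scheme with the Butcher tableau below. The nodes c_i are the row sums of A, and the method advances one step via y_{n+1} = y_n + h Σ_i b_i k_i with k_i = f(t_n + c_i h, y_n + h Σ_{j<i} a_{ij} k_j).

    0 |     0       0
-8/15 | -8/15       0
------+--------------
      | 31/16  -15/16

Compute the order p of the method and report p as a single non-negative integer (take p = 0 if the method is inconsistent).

b = (31/16, -15/16)
c = (0, -8/15)
Σ b_i: 31/16·1 + (-15/16)·1 = 1 ✓
b·c: (-15/16)·(-8/15) = 1/2 ✓; 2 stages ⇒ order 2.

2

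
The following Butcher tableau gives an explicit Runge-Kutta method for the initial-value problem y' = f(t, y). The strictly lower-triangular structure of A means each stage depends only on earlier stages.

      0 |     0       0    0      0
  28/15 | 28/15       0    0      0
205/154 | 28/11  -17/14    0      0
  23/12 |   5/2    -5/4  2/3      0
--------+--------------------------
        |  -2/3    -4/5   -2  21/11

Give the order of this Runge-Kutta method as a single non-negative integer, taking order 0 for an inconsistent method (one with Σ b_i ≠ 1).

0

b = (-2/3, -4/5, -2, 21/11)
c = (0, 28/15, 205/154, 23/12)
Ac = (0, 0, -34/15, -334/231)
Σ b_i: (-2/3)·1 + (-4/5)·1 + (-2)·1 + 21/11·1 = -257/165 ≠ 1 ⇒ order 0.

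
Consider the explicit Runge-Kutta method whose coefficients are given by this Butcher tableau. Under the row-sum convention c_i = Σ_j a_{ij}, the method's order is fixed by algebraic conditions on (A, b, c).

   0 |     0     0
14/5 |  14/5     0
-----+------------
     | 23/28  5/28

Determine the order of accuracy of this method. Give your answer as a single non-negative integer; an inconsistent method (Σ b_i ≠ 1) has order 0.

b = (23/28, 5/28)
c = (0, 14/5)
Σ b_i: 23/28·1 + 5/28·1 = 1 ✓
b·c: 5/28·14/5 = 1/2 ✓; 2 stages ⇒ order 2.

2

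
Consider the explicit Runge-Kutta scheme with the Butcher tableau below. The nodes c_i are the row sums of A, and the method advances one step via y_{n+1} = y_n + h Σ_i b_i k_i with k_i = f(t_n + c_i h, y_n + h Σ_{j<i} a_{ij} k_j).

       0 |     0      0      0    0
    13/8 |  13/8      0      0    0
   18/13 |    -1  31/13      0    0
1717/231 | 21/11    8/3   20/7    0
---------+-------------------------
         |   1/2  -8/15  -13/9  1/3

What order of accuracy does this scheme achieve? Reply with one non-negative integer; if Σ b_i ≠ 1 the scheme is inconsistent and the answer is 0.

0

b = (1/2, -8/15, -13/9, 1/3)
c = (0, 13/8, 18/13, 1717/231)
Ac = (0, 0, 31/8, 2263/273)
Σ b_i: 1/2·1 + (-8/15)·1 + (-13/9)·1 + 1/3·1 = -103/90 ≠ 1 ⇒ order 0.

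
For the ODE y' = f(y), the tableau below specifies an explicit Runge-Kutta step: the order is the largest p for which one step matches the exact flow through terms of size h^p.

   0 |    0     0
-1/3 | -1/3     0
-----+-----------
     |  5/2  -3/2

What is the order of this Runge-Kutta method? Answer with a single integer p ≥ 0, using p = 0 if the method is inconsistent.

2

b = (5/2, -3/2)
c = (0, -1/3)
Σ b_i: 5/2·1 + (-3/2)·1 = 1 ✓
b·c: (-3/2)·(-1/3) = 1/2 ✓; 2 stages ⇒ order 2.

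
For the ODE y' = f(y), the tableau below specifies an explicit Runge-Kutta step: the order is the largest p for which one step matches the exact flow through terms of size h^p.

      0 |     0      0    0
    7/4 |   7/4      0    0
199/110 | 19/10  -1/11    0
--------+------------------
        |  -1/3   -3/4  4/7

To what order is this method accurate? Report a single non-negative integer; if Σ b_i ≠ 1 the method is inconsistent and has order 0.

b = (-1/3, -3/4, 4/7)
c = (0, 7/4, 199/110)
Ac = (0, 0, -7/44)
Σ b_i: (-1/3)·1 + (-3/4)·1 + 4/7·1 = -43/84 ≠ 1 ⇒ order 0.

0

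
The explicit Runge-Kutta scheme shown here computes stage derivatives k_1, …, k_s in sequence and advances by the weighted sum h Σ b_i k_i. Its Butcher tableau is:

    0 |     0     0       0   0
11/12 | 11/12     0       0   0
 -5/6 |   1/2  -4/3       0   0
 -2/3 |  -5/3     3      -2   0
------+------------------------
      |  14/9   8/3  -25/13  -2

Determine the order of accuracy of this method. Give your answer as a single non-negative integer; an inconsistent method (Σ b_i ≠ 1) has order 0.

b = (14/9, 8/3, -25/13, -2)
c = (0, 11/12, -5/6, -2/3)
Ac = (0, 0, -11/9, 53/12)
Σ b_i: 14/9·1 + 8/3·1 + (-25/13)·1 + (-2)·1 = 35/117 ≠ 1 ⇒ order 0.

0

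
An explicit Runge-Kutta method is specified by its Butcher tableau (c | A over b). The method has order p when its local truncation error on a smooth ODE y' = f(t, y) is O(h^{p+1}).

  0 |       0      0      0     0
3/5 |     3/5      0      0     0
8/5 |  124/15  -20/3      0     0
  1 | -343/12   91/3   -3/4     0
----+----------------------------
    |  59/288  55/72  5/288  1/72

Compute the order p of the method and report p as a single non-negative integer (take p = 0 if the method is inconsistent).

b = (59/288, 55/72, 5/288, 1/72)
c = (0, 3/5, 8/5, 1)
Ac = (0, 0, -4, 17)
Σ b_i: 59/288·1 + 55/72·1 + 5/288·1 + 1/72·1 = 1 ✓
b·c: 55/72·3/5 + 5/288·8/5 + 1/72·1 = 1/2 ✓
b·c²: 55/72·9/25 + 5/288·64/25 + 1/72·1 = 1/3 ✓
b·Ac: 5/288·(-4) + 1/72·17 = 1/6 ✓
b·c³: 55/72·27/125 + 5/288·512/125 + 1/72·1 = 1/4 ✓
b·(c∘Ac): 5/288·(-32/5) + 1/72·17 = 1/8 ✓
b·Ac²: 5/288·(-12/5) + 1/72·9 = 1/12 ✓
b·A²c: 1/72·3 = 1/24 ✓; 4 stages ⇒ order 4.

4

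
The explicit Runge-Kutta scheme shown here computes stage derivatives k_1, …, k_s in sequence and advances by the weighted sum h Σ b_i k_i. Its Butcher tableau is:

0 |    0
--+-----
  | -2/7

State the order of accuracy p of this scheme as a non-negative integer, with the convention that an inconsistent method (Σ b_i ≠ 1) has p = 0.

0

b = (-2/7)
c = (0)
Σ b_i: (-2/7)·1 = -2/7 ≠ 1 ⇒ order 0.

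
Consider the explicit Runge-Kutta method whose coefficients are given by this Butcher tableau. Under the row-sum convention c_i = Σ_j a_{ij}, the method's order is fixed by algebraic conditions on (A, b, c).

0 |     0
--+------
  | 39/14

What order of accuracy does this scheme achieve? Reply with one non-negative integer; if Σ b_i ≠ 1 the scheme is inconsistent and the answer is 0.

0

b = (39/14)
c = (0)
Σ b_i: 39/14·1 = 39/14 ≠ 1 ⇒ order 0.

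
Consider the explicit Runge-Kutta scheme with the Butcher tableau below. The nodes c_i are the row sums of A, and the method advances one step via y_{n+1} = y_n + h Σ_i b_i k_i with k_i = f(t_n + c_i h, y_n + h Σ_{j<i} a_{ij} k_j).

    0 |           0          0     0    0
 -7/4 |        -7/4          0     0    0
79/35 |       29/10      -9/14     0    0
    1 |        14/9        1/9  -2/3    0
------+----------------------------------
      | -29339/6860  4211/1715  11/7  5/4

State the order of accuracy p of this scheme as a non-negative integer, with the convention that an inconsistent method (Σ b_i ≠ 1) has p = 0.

b = (-29339/6860, 4211/1715, 11/7, 5/4)
c = (0, -7/4, 79/35, 1)
Ac = (0, 0, 9/8, -2141/1260)
Σ b_i: (-29339/6860)·1 + 4211/1715·1 + 11/7·1 + 5/4·1 = 1 ✓
b·c: 4211/1715·(-7/4) + 11/7·79/35 + 5/4·1 = 1/2 ✓
b·c²: 4211/1715·49/16 + 11/7·6241/1225 + 5/4·1 = 2301611/137200 ≠ 1/3 ⇒ order 2.
b·Ac: 11/7·9/8 + 5/4·(-2141/1260) = -359/1008 ≠ 1/6

2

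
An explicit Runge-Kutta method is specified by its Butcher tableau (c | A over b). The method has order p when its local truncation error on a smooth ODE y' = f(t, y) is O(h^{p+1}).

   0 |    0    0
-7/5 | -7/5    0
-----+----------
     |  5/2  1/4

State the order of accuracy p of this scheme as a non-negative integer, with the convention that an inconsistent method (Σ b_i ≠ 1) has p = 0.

b = (5/2, 1/4)
c = (0, -7/5)
Σ b_i: 5/2·1 + 1/4·1 = 11/4 ≠ 1 ⇒ order 0.

0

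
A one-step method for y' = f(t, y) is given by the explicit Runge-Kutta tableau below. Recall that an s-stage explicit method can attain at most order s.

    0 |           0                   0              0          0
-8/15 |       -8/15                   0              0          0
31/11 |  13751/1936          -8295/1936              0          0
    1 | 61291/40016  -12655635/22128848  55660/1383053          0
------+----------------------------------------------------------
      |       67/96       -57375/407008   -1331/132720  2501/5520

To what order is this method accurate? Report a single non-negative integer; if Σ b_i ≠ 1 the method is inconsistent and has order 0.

b = (67/96, -57375/407008, -1331/132720, 2501/5520)
c = (0, -8/15, 31/11, 1)
Ac = (0, 0, 553/242, 2093/5002)
Σ b_i: 67/96·1 + (-57375/407008)·1 + (-1331/132720)·1 + 2501/5520·1 = 1 ✓
b·c: (-57375/407008)·(-8/15) + (-1331/132720)·31/11 + 2501/5520·1 = 1/2 ✓
b·c²: (-57375/407008)·64/225 + (-1331/132720)·961/121 + 2501/5520·1 = 1/3 ✓
b·Ac: (-1331/132720)·553/242 + 2501/5520·2093/5002 = 1/6 ✓
b·c³: (-57375/407008)·(-512/3375) + (-1331/132720)·29791/1331 + 2501/5520·1 = 1/4 ✓
b·(c∘Ac): (-1331/132720)·17143/2662 + 2501/5520·2093/5002 = 1/8 ✓
b·Ac²: (-1331/132720)·(-2212/1815) + 2501/5520·5888/37515 = 1/12 ✓
b·A²c: 2501/5520·230/2501 = 1/24 ✓; 4 stages ⇒ order 4.

4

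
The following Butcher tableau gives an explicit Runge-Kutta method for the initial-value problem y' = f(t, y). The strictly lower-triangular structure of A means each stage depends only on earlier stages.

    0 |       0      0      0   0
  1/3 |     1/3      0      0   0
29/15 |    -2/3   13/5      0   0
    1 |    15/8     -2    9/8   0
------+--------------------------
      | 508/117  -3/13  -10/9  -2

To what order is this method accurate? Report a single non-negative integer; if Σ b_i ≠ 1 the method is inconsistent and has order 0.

1

b = (508/117, -3/13, -10/9, -2)
c = (0, 1/3, 29/15, 1)
Ac = (0, 0, 13/15, 181/120)
Σ b_i: 508/117·1 + (-3/13)·1 + (-10/9)·1 + (-2)·1 = 1 ✓
b·c: (-3/13)·1/3 + (-10/9)·29/15 + (-2)·1 = -1483/351 ≠ 1/2 ⇒ order 1.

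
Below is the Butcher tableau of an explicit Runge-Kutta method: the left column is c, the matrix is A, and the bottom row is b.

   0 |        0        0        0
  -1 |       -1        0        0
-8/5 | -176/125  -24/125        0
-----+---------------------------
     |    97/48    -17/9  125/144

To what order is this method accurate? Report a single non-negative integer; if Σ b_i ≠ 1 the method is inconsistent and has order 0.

b = (97/48, -17/9, 125/144)
c = (0, -1, -8/5)
Ac = (0, 0, 24/125)
Σ b_i: 97/48·1 + (-17/9)·1 + 125/144·1 = 1 ✓
b·c: (-17/9)·(-1) + 125/144·(-8/5) = 1/2 ✓
b·c²: (-17/9)·1 + 125/144·64/25 = 1/3 ✓
b·Ac: 125/144·24/125 = 1/6 ✓; 3 stages ⇒ order 3.

3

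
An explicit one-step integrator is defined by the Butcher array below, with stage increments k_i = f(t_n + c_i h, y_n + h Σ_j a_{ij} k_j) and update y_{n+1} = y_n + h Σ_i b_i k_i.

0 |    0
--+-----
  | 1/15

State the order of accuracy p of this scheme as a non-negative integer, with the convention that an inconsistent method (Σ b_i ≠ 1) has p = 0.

b = (1/15)
c = (0)
Σ b_i: 1/15·1 = 1/15 ≠ 1 ⇒ order 0.

0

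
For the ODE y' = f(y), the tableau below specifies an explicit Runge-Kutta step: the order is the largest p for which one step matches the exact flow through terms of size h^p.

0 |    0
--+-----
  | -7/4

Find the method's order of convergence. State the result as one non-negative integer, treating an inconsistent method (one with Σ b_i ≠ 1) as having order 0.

b = (-7/4)
c = (0)
Σ b_i: (-7/4)·1 = -7/4 ≠ 1 ⇒ order 0.

0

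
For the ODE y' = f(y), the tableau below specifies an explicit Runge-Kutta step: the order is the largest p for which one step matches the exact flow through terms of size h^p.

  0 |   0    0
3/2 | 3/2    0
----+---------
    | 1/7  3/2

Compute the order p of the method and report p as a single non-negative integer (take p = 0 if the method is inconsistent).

0

b = (1/7, 3/2)
c = (0, 3/2)
Σ b_i: 1/7·1 + 3/2·1 = 23/14 ≠ 1 ⇒ order 0.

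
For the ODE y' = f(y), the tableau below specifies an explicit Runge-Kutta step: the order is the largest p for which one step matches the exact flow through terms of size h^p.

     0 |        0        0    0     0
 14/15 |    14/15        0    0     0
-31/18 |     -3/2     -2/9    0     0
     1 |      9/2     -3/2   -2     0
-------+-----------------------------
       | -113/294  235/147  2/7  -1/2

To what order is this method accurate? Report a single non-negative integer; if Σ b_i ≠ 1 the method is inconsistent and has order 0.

b = (-113/294, 235/147, 2/7, -1/2)
c = (0, 14/15, -31/18, 1)
Ac = (0, 0, -28/135, 92/45)
Σ b_i: (-113/294)·1 + 235/147·1 + 2/7·1 + (-1/2)·1 = 1 ✓
b·c: 235/147·14/15 + 2/7·(-31/18) + (-1/2)·1 = 1/2 ✓
b·c²: 235/147·196/225 + 2/7·961/324 + (-1/2)·1 = 4933/2835 ≠ 1/3 ⇒ order 2.
b·Ac: 2/7·(-28/135) + (-1/2)·92/45 = -146/135 ≠ 1/6

2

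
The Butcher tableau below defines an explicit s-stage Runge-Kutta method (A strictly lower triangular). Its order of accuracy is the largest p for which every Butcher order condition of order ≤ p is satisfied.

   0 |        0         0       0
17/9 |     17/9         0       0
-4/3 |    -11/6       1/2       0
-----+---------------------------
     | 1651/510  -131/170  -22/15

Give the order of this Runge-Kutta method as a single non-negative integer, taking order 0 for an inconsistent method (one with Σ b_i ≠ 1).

b = (1651/510, -131/170, -22/15)
c = (0, 17/9, -4/3)
Ac = (0, 0, 17/18)
Σ b_i: 1651/510·1 + (-131/170)·1 + (-22/15)·1 = 1 ✓
b·c: (-131/170)·17/9 + (-22/15)·(-4/3) = 1/2 ✓
b·c²: (-131/170)·289/81 + (-22/15)·16/9 = -4339/810 ≠ 1/3 ⇒ order 2.
b·Ac: (-22/15)·17/18 = -187/135 ≠ 1/6

2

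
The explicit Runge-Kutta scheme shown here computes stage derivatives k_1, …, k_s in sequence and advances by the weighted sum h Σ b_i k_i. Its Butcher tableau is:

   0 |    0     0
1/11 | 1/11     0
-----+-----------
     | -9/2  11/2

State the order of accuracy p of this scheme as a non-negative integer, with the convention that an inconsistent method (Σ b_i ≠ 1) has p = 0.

b = (-9/2, 11/2)
c = (0, 1/11)
Σ b_i: (-9/2)·1 + 11/2·1 = 1 ✓
b·c: 11/2·1/11 = 1/2 ✓; 2 stages ⇒ order 2.

2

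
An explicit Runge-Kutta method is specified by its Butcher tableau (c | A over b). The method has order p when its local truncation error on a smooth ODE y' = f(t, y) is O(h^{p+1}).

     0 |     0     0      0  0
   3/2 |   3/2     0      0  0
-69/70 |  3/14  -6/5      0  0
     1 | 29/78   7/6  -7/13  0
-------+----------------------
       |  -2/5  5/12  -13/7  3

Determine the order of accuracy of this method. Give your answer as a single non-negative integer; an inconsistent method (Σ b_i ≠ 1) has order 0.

0

b = (-2/5, 5/12, -13/7, 3)
c = (0, 3/2, -69/70, 1)
Ac = (0, 0, -9/5, 593/260)
Σ b_i: (-2/5)·1 + 5/12·1 + (-13/7)·1 + 3·1 = 487/420 ≠ 1 ⇒ order 0.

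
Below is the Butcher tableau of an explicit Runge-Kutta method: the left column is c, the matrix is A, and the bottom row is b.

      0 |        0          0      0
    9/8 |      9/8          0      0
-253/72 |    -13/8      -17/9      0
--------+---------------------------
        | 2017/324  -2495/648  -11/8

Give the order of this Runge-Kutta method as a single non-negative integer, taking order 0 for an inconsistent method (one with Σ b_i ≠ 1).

b = (2017/324, -2495/648, -11/8)
c = (0, 9/8, -253/72)
Ac = (0, 0, -17/8)
Σ b_i: 2017/324·1 + (-2495/648)·1 + (-11/8)·1 = 1 ✓
b·c: (-2495/648)·9/8 + (-11/8)·(-253/72) = 1/2 ✓
b·c²: (-2495/648)·81/64 + (-11/8)·64009/5184 = -453097/20736 ≠ 1/3 ⇒ order 2.
b·Ac: (-11/8)·(-17/8) = 187/64 ≠ 1/6

2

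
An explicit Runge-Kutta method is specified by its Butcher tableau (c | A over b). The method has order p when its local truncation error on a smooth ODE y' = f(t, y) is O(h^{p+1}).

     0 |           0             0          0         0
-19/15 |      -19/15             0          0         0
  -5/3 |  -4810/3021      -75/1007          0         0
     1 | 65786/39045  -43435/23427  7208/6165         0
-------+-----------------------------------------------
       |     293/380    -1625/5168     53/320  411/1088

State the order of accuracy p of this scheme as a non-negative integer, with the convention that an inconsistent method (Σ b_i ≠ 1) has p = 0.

4

b = (293/380, -1625/5168, 53/320, 411/1088)
c = (0, -19/15, -5/3, 1)
Ac = (0, 0, 5/53, 493/1233)
Σ b_i: 293/380·1 + (-1625/5168)·1 + 53/320·1 + 411/1088·1 = 1 ✓
b·c: (-1625/5168)·(-19/15) + 53/320·(-5/3) + 411/1088·1 = 1/2 ✓
b·c²: (-1625/5168)·361/225 + 53/320·25/9 + 411/1088·1 = 1/3 ✓
b·Ac: 53/320·5/53 + 411/1088·493/1233 = 1/6 ✓
b·c³: (-1625/5168)·(-6859/3375) + 53/320·(-125/27) + 411/1088·1 = 1/4 ✓
b·(c∘Ac): 53/320·(-25/159) + 411/1088·493/1233 = 1/8 ✓
b·Ac²: 53/320·(-19/159) + 411/1088·187/685 = 1/12 ✓
b·A²c: 411/1088·136/1233 = 1/24 ✓; 4 stages ⇒ order 4.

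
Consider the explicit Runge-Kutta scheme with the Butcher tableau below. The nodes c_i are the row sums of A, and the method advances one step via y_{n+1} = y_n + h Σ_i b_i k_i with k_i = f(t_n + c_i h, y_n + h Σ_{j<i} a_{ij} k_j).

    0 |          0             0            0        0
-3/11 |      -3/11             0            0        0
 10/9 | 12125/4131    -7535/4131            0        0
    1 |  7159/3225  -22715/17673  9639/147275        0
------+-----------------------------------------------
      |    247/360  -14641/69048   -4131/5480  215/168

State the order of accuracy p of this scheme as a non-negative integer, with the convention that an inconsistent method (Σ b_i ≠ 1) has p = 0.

b = (247/360, -14641/69048, -4131/5480, 215/168)
c = (0, -3/11, 10/9, 1)
Ac = (0, 0, 685/1377, 91/215)
Σ b_i: 247/360·1 + (-14641/69048)·1 + (-4131/5480)·1 + 215/168·1 = 1 ✓
b·c: (-14641/69048)·(-3/11) + (-4131/5480)·10/9 + 215/168·1 = 1/2 ✓
b·c²: (-14641/69048)·9/121 + (-4131/5480)·100/81 + 215/168·1 = 1/3 ✓
b·Ac: (-4131/5480)·685/1377 + 215/168·91/215 = 1/6 ✓
b·c³: (-14641/69048)·(-27/1331) + (-4131/5480)·1000/729 + 215/168·1 = 1/4 ✓
b·(c∘Ac): (-4131/5480)·6850/12393 + 215/168·91/215 = 1/8 ✓
b·Ac²: (-4131/5480)·(-685/5049) + 215/168·(-7/473) = 1/12 ✓
b·A²c: 215/168·7/215 = 1/24 ✓; 4 stages ⇒ order 4.

4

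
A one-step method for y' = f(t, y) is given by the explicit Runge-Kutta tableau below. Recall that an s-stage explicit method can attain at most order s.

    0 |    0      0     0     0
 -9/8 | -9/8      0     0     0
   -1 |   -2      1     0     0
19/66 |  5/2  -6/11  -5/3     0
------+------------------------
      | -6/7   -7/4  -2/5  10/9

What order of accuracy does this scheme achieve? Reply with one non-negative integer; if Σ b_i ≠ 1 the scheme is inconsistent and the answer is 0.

0

b = (-6/7, -7/4, -2/5, 10/9)
c = (0, -9/8, -1, 19/66)
Ac = (0, 0, -9/8, 301/132)
Σ b_i: (-6/7)·1 + (-7/4)·1 + (-2/5)·1 + 10/9·1 = -2389/1260 ≠ 1 ⇒ order 0.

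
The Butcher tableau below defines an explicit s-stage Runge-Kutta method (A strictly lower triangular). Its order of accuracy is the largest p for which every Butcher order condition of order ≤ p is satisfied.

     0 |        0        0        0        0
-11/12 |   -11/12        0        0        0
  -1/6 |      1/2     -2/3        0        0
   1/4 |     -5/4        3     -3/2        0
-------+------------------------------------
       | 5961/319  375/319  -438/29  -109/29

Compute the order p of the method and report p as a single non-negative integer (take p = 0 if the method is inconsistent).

3

b = (5961/319, 375/319, -438/29, -109/29)
c = (0, -11/12, -1/6, 1/4)
Ac = (0, 0, 11/18, -5/2)
Σ b_i: 5961/319·1 + 375/319·1 + (-438/29)·1 + (-109/29)·1 = 1 ✓
b·c: 375/319·(-11/12) + (-438/29)·(-1/6) + (-109/29)·1/4 = 1/2 ✓
b·c²: 375/319·121/144 + (-438/29)·1/36 + (-109/29)·1/16 = 1/3 ✓
b·Ac: (-438/29)·11/18 + (-109/29)·(-5/2) = 1/6 ✓
b·c³: 375/319·(-1331/1728) + (-438/29)·(-1/216) + (-109/29)·1/64 = -7469/8352 ≠ 1/4 ⇒ order 3.
b·(c∘Ac): (-438/29)·(-11/108) + (-109/29)·(-5/8) = 8117/2088 ≠ 1/8
b·Ac²: (-438/29)·(-121/216) + (-109/29)·119/48 = -3581/4176 ≠ 1/12
b·A²c: (-109/29)·(-11/12) = 1199/348 ≠ 1/24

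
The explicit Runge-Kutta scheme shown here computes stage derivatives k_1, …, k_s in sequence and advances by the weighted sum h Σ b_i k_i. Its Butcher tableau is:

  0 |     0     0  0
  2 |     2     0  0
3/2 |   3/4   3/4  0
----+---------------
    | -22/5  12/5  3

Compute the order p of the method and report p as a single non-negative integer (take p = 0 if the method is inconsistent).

1

b = (-22/5, 12/5, 3)
c = (0, 2, 3/2)
Ac = (0, 0, 3/2)
Σ b_i: (-22/5)·1 + 12/5·1 + 3·1 = 1 ✓
b·c: 12/5·2 + 3·3/2 = 93/10 ≠ 1/2 ⇒ order 1.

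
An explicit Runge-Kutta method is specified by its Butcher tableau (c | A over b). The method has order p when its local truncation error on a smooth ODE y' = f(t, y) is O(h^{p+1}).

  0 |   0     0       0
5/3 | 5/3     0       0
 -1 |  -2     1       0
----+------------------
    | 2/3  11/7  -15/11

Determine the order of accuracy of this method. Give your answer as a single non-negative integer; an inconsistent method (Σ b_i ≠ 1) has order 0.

0

b = (2/3, 11/7, -15/11)
c = (0, 5/3, -1)
Ac = (0, 0, 5/3)
Σ b_i: 2/3·1 + 11/7·1 + (-15/11)·1 = 202/231 ≠ 1 ⇒ order 0.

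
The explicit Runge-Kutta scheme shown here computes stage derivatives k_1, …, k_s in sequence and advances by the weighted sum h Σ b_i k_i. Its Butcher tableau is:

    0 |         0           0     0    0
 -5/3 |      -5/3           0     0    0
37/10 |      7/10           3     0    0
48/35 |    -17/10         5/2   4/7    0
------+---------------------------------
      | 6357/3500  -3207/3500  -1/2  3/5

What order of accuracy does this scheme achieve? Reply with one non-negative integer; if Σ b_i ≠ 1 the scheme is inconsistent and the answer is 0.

b = (6357/3500, -3207/3500, -1/2, 3/5)
c = (0, -5/3, 37/10, 48/35)
Ac = (0, 0, -5, -431/210)
Σ b_i: 6357/3500·1 + (-3207/3500)·1 + (-1/2)·1 + 3/5·1 = 1 ✓
b·c: (-3207/3500)·(-5/3) + (-1/2)·37/10 + 3/5·48/35 = 1/2 ✓
b·c²: (-3207/3500)·25/9 + (-1/2)·1369/100 + 3/5·2304/1225 = -1214477/147000 ≠ 1/3 ⇒ order 2.
b·Ac: (-1/2)·(-5) + 3/5·(-431/210) = 222/175 ≠ 1/6

2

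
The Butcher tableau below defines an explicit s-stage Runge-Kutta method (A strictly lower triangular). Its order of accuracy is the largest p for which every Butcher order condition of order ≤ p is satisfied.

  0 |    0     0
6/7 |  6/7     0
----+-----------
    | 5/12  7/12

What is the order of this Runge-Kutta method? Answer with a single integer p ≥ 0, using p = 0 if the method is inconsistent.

b = (5/12, 7/12)
c = (0, 6/7)
Σ b_i: 5/12·1 + 7/12·1 = 1 ✓
b·c: 7/12·6/7 = 1/2 ✓; 2 stages ⇒ order 2.

2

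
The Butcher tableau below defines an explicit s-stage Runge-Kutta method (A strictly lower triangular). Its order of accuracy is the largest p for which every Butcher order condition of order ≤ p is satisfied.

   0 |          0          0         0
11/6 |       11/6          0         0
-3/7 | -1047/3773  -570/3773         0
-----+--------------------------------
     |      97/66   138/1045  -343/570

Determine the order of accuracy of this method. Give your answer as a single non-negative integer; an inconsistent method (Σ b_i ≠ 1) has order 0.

3

b = (97/66, 138/1045, -343/570)
c = (0, 11/6, -3/7)
Ac = (0, 0, -95/343)
Σ b_i: 97/66·1 + 138/1045·1 + (-343/570)·1 = 1 ✓
b·c: 138/1045·11/6 + (-343/570)·(-3/7) = 1/2 ✓
b·c²: 138/1045·121/36 + (-343/570)·9/49 = 1/3 ✓
b·Ac: (-343/570)·(-95/343) = 1/6 ✓; 3 stages ⇒ order 3.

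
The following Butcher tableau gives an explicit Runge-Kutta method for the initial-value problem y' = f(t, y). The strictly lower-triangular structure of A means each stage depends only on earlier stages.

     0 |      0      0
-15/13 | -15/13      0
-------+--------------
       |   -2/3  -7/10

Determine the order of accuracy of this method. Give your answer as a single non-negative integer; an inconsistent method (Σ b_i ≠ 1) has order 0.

0

b = (-2/3, -7/10)
c = (0, -15/13)
Σ b_i: (-2/3)·1 + (-7/10)·1 = -41/30 ≠ 1 ⇒ order 0.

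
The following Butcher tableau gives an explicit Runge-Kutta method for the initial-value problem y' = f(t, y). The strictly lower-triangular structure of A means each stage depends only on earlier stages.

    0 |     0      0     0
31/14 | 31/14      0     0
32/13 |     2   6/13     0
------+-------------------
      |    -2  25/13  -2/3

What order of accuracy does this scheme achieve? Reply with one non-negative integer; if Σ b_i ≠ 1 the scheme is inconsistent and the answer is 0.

b = (-2, 25/13, -2/3)
c = (0, 31/14, 32/13)
Ac = (0, 0, 93/91)
Σ b_i: (-2)·1 + 25/13·1 + (-2/3)·1 = -29/39 ≠ 1 ⇒ order 0.

0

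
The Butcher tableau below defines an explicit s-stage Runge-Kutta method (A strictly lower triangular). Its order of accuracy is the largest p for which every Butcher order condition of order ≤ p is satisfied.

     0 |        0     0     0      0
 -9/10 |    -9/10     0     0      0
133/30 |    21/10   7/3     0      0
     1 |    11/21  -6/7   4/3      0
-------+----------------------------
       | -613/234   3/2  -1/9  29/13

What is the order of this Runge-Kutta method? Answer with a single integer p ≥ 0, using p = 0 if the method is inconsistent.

b = (-613/234, 3/2, -1/9, 29/13)
c = (0, -9/10, 133/30, 1)
Ac = (0, 0, -21/10, 421/63)
Σ b_i: (-613/234)·1 + 3/2·1 + (-1/9)·1 + 29/13·1 = 1 ✓
b·c: 3/2·(-9/10) + (-1/9)·133/30 + 29/13·1 = 545/1404 ≠ 1/2 ⇒ order 1.

1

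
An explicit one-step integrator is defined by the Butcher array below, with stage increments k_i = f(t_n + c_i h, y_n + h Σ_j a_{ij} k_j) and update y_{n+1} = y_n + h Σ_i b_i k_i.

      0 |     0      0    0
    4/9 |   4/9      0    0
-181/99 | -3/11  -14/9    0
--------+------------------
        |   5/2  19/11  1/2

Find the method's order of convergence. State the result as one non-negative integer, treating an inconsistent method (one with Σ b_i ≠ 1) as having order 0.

0

b = (5/2, 19/11, 1/2)
c = (0, 4/9, -181/99)
Ac = (0, 0, -56/81)
Σ b_i: 5/2·1 + 19/11·1 + 1/2·1 = 52/11 ≠ 1 ⇒ order 0.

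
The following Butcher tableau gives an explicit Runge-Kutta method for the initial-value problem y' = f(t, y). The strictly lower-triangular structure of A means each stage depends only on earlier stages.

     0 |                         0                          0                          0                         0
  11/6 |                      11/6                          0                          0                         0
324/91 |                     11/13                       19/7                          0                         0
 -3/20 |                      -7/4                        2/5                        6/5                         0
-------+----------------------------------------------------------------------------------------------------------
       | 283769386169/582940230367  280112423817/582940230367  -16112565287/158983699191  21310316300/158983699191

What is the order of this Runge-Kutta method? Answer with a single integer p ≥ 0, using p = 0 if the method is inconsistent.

b = (283769386169/582940230367, 280112423817/582940230367, -16112565287/158983699191, 21310316300/158983699191)
c = (0, 11/6, 324/91, -3/20)
Ac = (0, 0, 209/42, 6833/1365)
Σ b_i: 283769386169/582940230367·1 + 280112423817/582940230367·1 + (-16112565287/158983699191)·1 + 21310316300/158983699191·1 = 1 ✓
b·c: 280112423817/582940230367·11/6 + (-16112565287/158983699191)·324/91 + 21310316300/158983699191·(-3/20) = 1/2 ✓
b·c²: 280112423817/582940230367·121/36 + (-16112565287/158983699191)·104976/8281 + 21310316300/158983699191·9/400 = 1/3 ✓
b·Ac: (-16112565287/158983699191)·209/42 + 21310316300/158983699191·6833/1365 = 1/6 ✓
b·c³: 280112423817/582940230367·1331/216 + (-16112565287/158983699191)·34012224/753571 + 21310316300/158983699191·(-27/8000) = -800478819613529/496029141475920 ≠ 1/4 ⇒ order 3.
b·(c∘Ac): (-16112565287/158983699191)·11286/637 + 21310316300/158983699191·(-6833/9100) = -301474645555/158983699191 ≠ 1/8
b·Ac²: (-16112565287/158983699191)·2299/252 + 21310316300/158983699191·12339409/745290 = 224765808693637/173610199516572 ≠ 1/12
b·A²c: 21310316300/158983699191·209/35 = 127253031620/158983699191 ≠ 1/24

3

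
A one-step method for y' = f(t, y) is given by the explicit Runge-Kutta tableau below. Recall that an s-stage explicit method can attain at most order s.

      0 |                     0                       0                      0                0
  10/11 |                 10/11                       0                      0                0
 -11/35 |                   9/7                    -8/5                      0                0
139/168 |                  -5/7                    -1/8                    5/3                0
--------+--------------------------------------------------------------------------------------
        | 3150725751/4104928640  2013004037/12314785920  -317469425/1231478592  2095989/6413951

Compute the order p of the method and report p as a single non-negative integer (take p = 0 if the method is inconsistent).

b = (3150725751/4104928640, 2013004037/12314785920, -317469425/1231478592, 2095989/6413951)
c = (0, 10/11, -11/35, 139/168)
Ac = (0, 0, -16/11, -589/924)
Σ b_i: 3150725751/4104928640·1 + 2013004037/12314785920·1 + (-317469425/1231478592)·1 + 2095989/6413951·1 = 1 ✓
b·c: 2013004037/12314785920·10/11 + (-317469425/1231478592)·(-11/35) + 2095989/6413951·139/168 = 1/2 ✓
b·c²: 2013004037/12314785920·100/121 + (-317469425/1231478592)·121/1225 + 2095989/6413951·19321/28224 = 1/3 ✓
b·Ac: (-317469425/1231478592)·(-16/11) + 2095989/6413951·(-589/924) = 1/6 ✓
b·c³: 2013004037/12314785920·1000/1331 + (-317469425/1231478592)·(-1331/42875) + 2095989/6413951·2685619/4741632 = 3594620441147/11378862190080 ≠ 1/4 ⇒ order 3.
b·(c∘Ac): (-317469425/1231478592)·16/35 + 2095989/6413951·(-81871/155232) = -4586308173/15803975264 ≠ 1/8
b·Ac²: (-317469425/1231478592)·(-160/121) + 2095989/6413951·10907/177870 = 2673772712/7408113405 ≠ 1/12
b·A²c: 2095989/6413951·(-80/33) = -55893040/70553461 ≠ 1/24

3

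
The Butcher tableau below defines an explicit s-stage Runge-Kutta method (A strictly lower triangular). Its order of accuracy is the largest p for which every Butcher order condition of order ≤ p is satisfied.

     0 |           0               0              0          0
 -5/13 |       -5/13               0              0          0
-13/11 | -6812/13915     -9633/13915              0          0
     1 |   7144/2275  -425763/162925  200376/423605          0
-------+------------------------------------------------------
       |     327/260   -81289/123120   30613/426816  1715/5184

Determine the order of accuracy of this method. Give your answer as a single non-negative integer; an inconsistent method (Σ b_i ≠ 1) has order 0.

4

b = (327/260, -81289/123120, 30613/426816, 1715/5184)
c = (0, -5/13, -13/11, 1)
Ac = (0, 0, 741/2783, 153/343)
Σ b_i: 327/260·1 + (-81289/123120)·1 + 30613/426816·1 + 1715/5184·1 = 1 ✓
b·c: (-81289/123120)·(-5/13) + 30613/426816·(-13/11) + 1715/5184·1 = 1/2 ✓
b·c²: (-81289/123120)·25/169 + 30613/426816·169/121 + 1715/5184·1 = 1/3 ✓
b·Ac: 30613/426816·741/2783 + 1715/5184·153/343 = 1/6 ✓
b·c³: (-81289/123120)·(-125/2197) + 30613/426816·(-2197/1331) + 1715/5184·1 = 1/4 ✓
b·(c∘Ac): 30613/426816·(-9633/30613) + 1715/5184·153/343 = 1/8 ✓
b·Ac²: 30613/426816·(-285/2783) + 1715/5184·873/3185 = 1/12 ✓
b·A²c: 1715/5184·216/1715 = 1/24 ✓; 4 stages ⇒ order 4.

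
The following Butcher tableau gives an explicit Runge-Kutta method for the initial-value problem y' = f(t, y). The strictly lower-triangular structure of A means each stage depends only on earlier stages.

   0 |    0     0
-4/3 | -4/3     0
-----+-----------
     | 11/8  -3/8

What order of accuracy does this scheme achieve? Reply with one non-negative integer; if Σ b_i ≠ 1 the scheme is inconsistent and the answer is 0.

2

b = (11/8, -3/8)
c = (0, -4/3)
Σ b_i: 11/8·1 + (-3/8)·1 = 1 ✓
b·c: (-3/8)·(-4/3) = 1/2 ✓; 2 stages ⇒ order 2.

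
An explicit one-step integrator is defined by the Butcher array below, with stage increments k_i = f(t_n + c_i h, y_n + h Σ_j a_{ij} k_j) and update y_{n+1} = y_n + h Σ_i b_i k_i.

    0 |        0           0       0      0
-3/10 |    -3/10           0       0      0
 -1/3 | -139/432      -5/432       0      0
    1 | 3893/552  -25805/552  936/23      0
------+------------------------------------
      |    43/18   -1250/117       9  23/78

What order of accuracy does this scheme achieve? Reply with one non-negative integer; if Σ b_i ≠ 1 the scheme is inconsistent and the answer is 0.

4

b = (43/18, -1250/117, 9, 23/78)
c = (0, -3/10, -1/3, 1)
Ac = (0, 0, 1/288, 169/368)
Σ b_i: 43/18·1 + (-1250/117)·1 + 9·1 + 23/78·1 = 1 ✓
b·c: (-1250/117)·(-3/10) + 9·(-1/3) + 23/78·1 = 1/2 ✓
b·c²: (-1250/117)·9/100 + 9·1/9 + 23/78·1 = 1/3 ✓
b·Ac: 9·1/288 + 23/78·169/368 = 1/6 ✓
b·c³: (-1250/117)·(-27/1000) + 9·(-1/27) + 23/78·1 = 1/4 ✓
b·(c∘Ac): 9·(-1/864) + 23/78·169/368 = 1/8 ✓
b·Ac²: 9·(-1/960) + 23/78·1157/3680 = 1/12 ✓
b·A²c: 23/78·13/92 = 1/24 ✓; 4 stages ⇒ order 4.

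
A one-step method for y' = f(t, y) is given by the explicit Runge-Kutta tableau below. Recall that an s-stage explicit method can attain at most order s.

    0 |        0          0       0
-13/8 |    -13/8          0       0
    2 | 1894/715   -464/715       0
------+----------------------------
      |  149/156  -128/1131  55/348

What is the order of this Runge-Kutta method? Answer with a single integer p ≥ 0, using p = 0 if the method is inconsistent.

b = (149/156, -128/1131, 55/348)
c = (0, -13/8, 2)
Ac = (0, 0, 58/55)
Σ b_i: 149/156·1 + (-128/1131)·1 + 55/348·1 = 1 ✓
b·c: (-128/1131)·(-13/8) + 55/348·2 = 1/2 ✓
b·c²: (-128/1131)·169/64 + 55/348·4 = 1/3 ✓
b·Ac: 55/348·58/55 = 1/6 ✓; 3 stages ⇒ order 3.

3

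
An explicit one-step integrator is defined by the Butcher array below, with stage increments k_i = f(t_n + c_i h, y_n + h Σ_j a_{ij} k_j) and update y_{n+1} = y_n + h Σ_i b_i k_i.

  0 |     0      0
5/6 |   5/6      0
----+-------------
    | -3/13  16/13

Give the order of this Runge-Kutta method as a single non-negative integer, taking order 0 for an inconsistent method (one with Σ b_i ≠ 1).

1

b = (-3/13, 16/13)
c = (0, 5/6)
Σ b_i: (-3/13)·1 + 16/13·1 = 1 ✓
b·c: 16/13·5/6 = 40/39 ≠ 1/2 ⇒ order 1.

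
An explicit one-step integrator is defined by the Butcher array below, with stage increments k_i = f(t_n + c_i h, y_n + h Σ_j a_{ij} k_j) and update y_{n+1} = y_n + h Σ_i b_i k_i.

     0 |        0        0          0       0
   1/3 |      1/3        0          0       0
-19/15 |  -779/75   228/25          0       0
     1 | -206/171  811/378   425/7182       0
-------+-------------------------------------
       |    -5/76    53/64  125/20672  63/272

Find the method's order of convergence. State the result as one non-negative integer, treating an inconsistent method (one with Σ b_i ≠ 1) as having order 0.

4

b = (-5/76, 53/64, 125/20672, 63/272)
c = (0, 1/3, -19/15, 1)
Ac = (0, 0, 76/25, 121/189)
Σ b_i: (-5/76)·1 + 53/64·1 + 125/20672·1 + 63/272·1 = 1 ✓
b·c: 53/64·1/3 + 125/20672·(-19/15) + 63/272·1 = 1/2 ✓
b·c²: 53/64·1/9 + 125/20672·361/225 + 63/272·1 = 1/3 ✓
b·Ac: 125/20672·76/25 + 63/272·121/189 = 1/6 ✓
b·c³: 53/64·1/27 + 125/20672·(-6859/3375) + 63/272·1 = 1/4 ✓
b·(c∘Ac): 125/20672·(-1444/375) + 63/272·121/189 = 1/8 ✓
b·Ac²: 125/20672·76/75 + 63/272·1/3 = 1/12 ✓
b·A²c: 63/272·34/189 = 1/24 ✓; 4 stages ⇒ order 4.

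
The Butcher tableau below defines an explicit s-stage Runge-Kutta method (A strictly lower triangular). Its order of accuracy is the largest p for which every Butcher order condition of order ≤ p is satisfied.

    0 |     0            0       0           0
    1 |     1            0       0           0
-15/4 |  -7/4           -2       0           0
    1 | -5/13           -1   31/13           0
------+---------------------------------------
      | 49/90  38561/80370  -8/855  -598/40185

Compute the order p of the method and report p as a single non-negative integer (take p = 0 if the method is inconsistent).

3

b = (49/90, 38561/80370, -8/855, -598/40185)
c = (0, 1, -15/4, 1)
Ac = (0, 0, -2, -517/52)
Σ b_i: 49/90·1 + 38561/80370·1 + (-8/855)·1 + (-598/40185)·1 = 1 ✓
b·c: 38561/80370·1 + (-8/855)·(-15/4) + (-598/40185)·1 = 1/2 ✓
b·c²: 38561/80370·1 + (-8/855)·225/16 + (-598/40185)·1 = 1/3 ✓
b·Ac: (-8/855)·(-2) + (-598/40185)·(-517/52) = 1/6 ✓
b·c³: 38561/80370·1 + (-8/855)·(-3375/64) + (-598/40185)·1 = 23/24 ≠ 1/4 ⇒ order 3.
b·(c∘Ac): (-8/855)·15/2 + (-598/40185)·(-517/52) = 7/90 ≠ 1/8
b·Ac²: (-8/855)·(-2) + (-598/40185)·6767/208 = -175/376 ≠ 1/12
b·A²c: (-598/40185)·(-62/13) = 2852/40185 ≠ 1/24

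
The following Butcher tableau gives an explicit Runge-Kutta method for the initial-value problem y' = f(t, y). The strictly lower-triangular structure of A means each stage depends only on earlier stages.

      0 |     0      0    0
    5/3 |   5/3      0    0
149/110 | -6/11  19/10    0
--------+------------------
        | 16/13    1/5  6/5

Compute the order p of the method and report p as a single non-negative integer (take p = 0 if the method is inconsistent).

b = (16/13, 1/5, 6/5)
c = (0, 5/3, 149/110)
Ac = (0, 0, 19/6)
Σ b_i: 16/13·1 + 1/5·1 + 6/5·1 = 171/65 ≠ 1 ⇒ order 0.

0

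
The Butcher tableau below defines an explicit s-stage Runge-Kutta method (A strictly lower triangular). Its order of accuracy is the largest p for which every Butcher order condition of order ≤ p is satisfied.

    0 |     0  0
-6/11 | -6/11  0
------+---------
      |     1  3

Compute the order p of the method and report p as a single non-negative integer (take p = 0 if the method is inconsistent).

0

b = (1, 3)
c = (0, -6/11)
Σ b_i: 1·1 + 3·1 = 4 ≠ 1 ⇒ order 0.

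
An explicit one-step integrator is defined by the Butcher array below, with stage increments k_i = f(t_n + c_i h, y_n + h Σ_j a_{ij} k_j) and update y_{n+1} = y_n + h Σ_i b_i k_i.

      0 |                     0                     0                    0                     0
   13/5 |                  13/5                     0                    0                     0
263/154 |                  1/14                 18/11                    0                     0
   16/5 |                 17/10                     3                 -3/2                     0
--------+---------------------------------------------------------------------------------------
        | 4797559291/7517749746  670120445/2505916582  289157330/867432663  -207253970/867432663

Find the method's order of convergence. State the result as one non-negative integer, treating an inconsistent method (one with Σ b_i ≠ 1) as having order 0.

3

b = (4797559291/7517749746, 670120445/2505916582, 289157330/867432663, -207253970/867432663)
c = (0, 13/5, 263/154, 16/5)
Ac = (0, 0, 234/55, 8067/1540)
Σ b_i: 4797559291/7517749746·1 + 670120445/2505916582·1 + 289157330/867432663·1 + (-207253970/867432663)·1 = 1 ✓
b·c: 670120445/2505916582·13/5 + 289157330/867432663·263/154 + (-207253970/867432663)·16/5 = 1/2 ✓
b·c²: 670120445/2505916582·169/25 + 289157330/867432663·69169/23716 + (-207253970/867432663)·256/25 = 1/3 ✓
b·Ac: 289157330/867432663·234/55 + (-207253970/867432663)·8067/1540 = 1/6 ✓
b·c³: 670120445/2505916582·2197/125 + 289157330/867432663·18191447/3652264 + (-207253970/867432663)·4096/125 = -3270011981597/2226410501700 ≠ 1/4 ⇒ order 3.
b·(c∘Ac): 289157330/867432663·30771/4235 + (-207253970/867432663)·32268/1925 = -2288554202/1445721105 ≠ 1/8
b·Ac²: 289157330/867432663·3042/275 + (-207253970/867432663)·18860349/1185800 = -50205816391/445282100340 ≠ 1/12
b·A²c: (-207253970/867432663)·(-351/55) = 146961906/96381407 ≠ 1/24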